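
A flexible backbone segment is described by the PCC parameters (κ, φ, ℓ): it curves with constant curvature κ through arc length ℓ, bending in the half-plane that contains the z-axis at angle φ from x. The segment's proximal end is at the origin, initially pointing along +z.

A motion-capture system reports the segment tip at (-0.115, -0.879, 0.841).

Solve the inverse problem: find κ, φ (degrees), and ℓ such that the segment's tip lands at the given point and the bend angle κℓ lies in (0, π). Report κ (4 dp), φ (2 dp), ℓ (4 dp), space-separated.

1.1874 262.55 1.3672

ρ = √(x²+y²) = √(-0.115² + -0.879²) = 0.88649
φ = atan2(y, x) mod 360° = atan2(-0.879, -0.115) = 262.5463°
|p|² = ρ² + z² = 0.88649² + 0.841² = 1.49315
κ = 2ρ / |p|² = 2×0.88649 / 1.49315 = 1.18741
θ = 2·atan2(ρ, z) = 2·atan2(0.88649, 0.841) = 1.62345 rad
ℓ = θ/κ = 1.62345/1.18741 = 1.36722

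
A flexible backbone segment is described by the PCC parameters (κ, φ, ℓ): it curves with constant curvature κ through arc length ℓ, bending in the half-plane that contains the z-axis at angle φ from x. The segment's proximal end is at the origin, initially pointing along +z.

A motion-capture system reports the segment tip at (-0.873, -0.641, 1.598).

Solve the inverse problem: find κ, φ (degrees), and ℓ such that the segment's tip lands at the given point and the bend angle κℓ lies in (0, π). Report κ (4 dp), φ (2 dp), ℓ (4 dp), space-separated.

0.5813 216.29 2.0495

ρ = √(x²+y²) = √(-0.873² + -0.641²) = 1.08306
φ = atan2(y, x) mod 360° = atan2(-0.641, -0.873) = 216.2880°
|p|² = ρ² + z² = 1.08306² + 1.598² = 3.72661
κ = 2ρ / |p|² = 2×1.08306 / 3.72661 = 0.58125
θ = 2·atan2(ρ, z) = 2·atan2(1.08306, 1.598) = 1.19128 rad
ℓ = θ/κ = 1.19128/0.58125 = 2.04950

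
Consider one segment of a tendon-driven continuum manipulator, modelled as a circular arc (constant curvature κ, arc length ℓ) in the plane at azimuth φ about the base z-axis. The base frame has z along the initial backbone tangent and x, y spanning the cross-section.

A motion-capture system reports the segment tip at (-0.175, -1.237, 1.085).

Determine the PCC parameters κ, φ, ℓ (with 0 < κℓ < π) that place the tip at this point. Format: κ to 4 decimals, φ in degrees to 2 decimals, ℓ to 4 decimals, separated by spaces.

ρ = √(x²+y²) = √(-0.175² + -1.237²) = 1.24932
φ = atan2(y, x) mod 360° = atan2(-1.237, -0.175) = 261.9477°
|p|² = ρ² + z² = 1.24932² + 1.085² = 2.73802
κ = 2ρ / |p|² = 2×1.24932 / 2.73802 = 0.91257
θ = 2·atan2(ρ, z) = 2·atan2(1.24932, 1.085) = 1.71135 rad
ℓ = θ/κ = 1.71135/0.91257 = 1.87531

0.9126 261.95 1.8753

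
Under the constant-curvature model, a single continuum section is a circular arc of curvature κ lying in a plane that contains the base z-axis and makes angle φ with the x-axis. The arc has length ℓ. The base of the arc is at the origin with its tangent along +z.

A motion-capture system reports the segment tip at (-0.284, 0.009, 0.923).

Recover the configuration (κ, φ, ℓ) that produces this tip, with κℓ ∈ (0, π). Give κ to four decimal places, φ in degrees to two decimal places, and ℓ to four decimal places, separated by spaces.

ρ = √(x²+y²) = √(-0.284² + 0.009²) = 0.28414
φ = atan2(y, x) mod 360° = atan2(0.009, -0.284) = 178.1849°
|p|² = ρ² + z² = 0.28414² + 0.923² = 0.93267
κ = 2ρ / |p|² = 2×0.28414 / 0.93267 = 0.60931
θ = 2·atan2(ρ, z) = 2·atan2(0.28414, 0.923) = 0.59728 rad
ℓ = θ/κ = 0.59728/0.60931 = 0.98025

0.6093 178.18 0.9803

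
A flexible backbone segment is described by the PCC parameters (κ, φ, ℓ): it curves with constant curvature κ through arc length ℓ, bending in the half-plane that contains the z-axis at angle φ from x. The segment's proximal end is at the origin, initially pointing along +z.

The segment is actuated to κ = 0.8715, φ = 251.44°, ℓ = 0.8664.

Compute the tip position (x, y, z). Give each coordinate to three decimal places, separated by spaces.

-0.099 -0.296 0.786

θ = κ·ℓ = 0.8715 × 0.8664 = 0.75507 rad
ρ = (1 − cos θ)/κ = (1 − 0.72823)/0.8715 = 0.31185
z = sin θ / κ = 0.68534/0.8715 = 0.78639
x = ρ cos φ = 0.31185 × cos(251.44°) = -0.09926
y = ρ sin φ = 0.31185 × sin(251.44°) = -0.29563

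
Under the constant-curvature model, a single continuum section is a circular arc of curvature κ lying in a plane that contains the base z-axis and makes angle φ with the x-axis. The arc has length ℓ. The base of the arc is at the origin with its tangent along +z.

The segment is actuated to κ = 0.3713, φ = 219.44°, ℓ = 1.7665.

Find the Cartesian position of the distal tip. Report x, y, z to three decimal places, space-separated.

θ = κ·ℓ = 0.3713 × 1.7665 = 0.65590 rad
ρ = (1 − cos θ)/κ = (1 − 0.79250)/0.3713 = 0.55885
z = sin θ / κ = 0.60987/0.3713 = 1.64254
x = ρ cos φ = 0.55885 × cos(219.44°) = -0.43160
y = ρ sin φ = 0.55885 × sin(219.44°) = -0.35502

-0.432 -0.355 1.643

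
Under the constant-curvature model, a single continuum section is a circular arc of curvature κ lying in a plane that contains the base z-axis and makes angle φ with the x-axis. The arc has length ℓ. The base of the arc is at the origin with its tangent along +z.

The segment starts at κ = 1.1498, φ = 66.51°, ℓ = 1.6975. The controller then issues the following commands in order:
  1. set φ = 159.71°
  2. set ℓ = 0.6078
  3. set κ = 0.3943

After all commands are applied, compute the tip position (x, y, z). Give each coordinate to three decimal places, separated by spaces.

initial: κ=1.1498, φ=66.51°, ℓ=1.6975
cmd 1: set φ=159.71° → (κ,φ,ℓ)=(1.1498,159.71°,1.6975) → tip=(-1.1191,0.4137,0.8074)
cmd 2: set ℓ=0.6078 → (κ,φ,ℓ)=(1.1498,159.71°,0.6078) → tip=(-0.1912,0.0707,0.5595)
cmd 3: set κ=0.3943 → (κ,φ,ℓ)=(0.3943,159.71°,0.6078) → tip=(-0.0680,0.0251,0.6020)

-0.068 0.025 0.602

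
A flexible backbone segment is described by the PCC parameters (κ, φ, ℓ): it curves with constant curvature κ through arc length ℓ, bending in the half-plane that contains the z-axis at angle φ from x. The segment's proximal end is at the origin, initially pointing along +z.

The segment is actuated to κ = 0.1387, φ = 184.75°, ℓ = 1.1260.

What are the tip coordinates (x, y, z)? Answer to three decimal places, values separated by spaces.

-0.087 -0.007 1.121

θ = κ·ℓ = 0.1387 × 1.1260 = 0.15618 rad
ρ = (1 − cos θ)/κ = (1 − 0.98783)/0.1387 = 0.08775
z = sin θ / κ = 0.15554/0.1387 = 1.12143
x = ρ cos φ = 0.08775 × cos(184.75°) = -0.08745
y = ρ sin φ = 0.08775 × sin(184.75°) = -0.00727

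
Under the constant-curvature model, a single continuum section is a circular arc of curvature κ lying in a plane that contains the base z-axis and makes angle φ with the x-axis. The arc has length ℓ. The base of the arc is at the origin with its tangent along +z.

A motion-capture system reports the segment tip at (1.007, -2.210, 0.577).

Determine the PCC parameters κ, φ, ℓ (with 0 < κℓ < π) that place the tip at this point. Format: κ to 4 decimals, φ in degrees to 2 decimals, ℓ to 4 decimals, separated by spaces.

0.7795 294.50 3.4317

ρ = √(x²+y²) = √(1.007² + -2.210²) = 2.42861
φ = atan2(y, x) mod 360° = atan2(-2.210, 1.007) = 294.4967°
|p|² = ρ² + z² = 2.42861² + 0.577² = 6.23108
κ = 2ρ / |p|² = 2×2.42861 / 6.23108 = 0.77952
θ = 2·atan2(ρ, z) = 2·atan2(2.42861, 0.577) = 2.67507 rad
ℓ = θ/κ = 2.67507/0.77952 = 3.43171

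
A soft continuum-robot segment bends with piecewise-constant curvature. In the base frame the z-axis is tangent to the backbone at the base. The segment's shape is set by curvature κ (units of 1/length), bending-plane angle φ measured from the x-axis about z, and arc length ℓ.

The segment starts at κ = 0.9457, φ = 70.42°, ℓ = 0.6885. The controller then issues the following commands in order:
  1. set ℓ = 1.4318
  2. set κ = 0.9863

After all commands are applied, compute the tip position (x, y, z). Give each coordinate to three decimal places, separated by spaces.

0.286 0.804 1.001

initial: κ=0.9457, φ=70.42°, ℓ=0.6885
cmd 1: set ℓ=1.4318 → (κ,φ,ℓ)=(0.9457,70.42°,1.4318) → tip=(0.2782,0.7820,1.0327)
cmd 2: set κ=0.9863 → (κ,φ,ℓ)=(0.9863,70.42°,1.4318) → tip=(0.2861,0.8044,1.0012)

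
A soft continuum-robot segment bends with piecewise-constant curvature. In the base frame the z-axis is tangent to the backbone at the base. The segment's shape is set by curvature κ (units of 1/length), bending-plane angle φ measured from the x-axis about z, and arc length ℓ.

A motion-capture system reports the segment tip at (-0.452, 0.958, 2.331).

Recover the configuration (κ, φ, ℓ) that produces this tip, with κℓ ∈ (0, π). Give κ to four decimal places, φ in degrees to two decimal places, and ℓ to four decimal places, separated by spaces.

ρ = √(x²+y²) = √(-0.452² + 0.958²) = 1.05928
φ = atan2(y, x) mod 360° = atan2(0.958, -0.452) = 115.2587°
|p|² = ρ² + z² = 1.05928² + 2.331² = 6.55563
κ = 2ρ / |p|² = 2×1.05928 / 6.55563 = 0.32317
θ = 2·atan2(ρ, z) = 2·atan2(1.05928, 2.331) = 0.85306 rad
ℓ = θ/κ = 0.85306/0.32317 = 2.63971

0.3232 115.26 2.6397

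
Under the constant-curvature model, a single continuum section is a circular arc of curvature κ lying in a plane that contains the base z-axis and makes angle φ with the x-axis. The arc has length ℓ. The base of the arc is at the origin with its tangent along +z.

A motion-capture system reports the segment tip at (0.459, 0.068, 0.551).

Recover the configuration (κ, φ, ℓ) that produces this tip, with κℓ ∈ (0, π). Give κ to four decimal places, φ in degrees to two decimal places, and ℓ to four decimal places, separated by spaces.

1.7884 8.43 0.7827

ρ = √(x²+y²) = √(0.459² + 0.068²) = 0.46401
φ = atan2(y, x) mod 360° = atan2(0.068, 0.459) = 8.4270°
|p|² = ρ² + z² = 0.46401² + 0.551² = 0.51891
κ = 2ρ / |p|² = 2×0.46401 / 0.51891 = 1.78842
θ = 2·atan2(ρ, z) = 2·atan2(0.46401, 0.551) = 1.39981 rad
ℓ = θ/κ = 1.39981/1.78842 = 0.78271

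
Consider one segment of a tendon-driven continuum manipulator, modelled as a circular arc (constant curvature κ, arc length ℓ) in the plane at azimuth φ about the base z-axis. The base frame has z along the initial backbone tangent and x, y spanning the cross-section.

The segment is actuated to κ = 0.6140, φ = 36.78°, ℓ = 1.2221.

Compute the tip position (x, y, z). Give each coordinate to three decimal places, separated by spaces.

θ = κ·ℓ = 0.6140 × 1.2221 = 0.75037 rad
ρ = (1 − cos θ)/κ = (1 − 0.73144)/0.6140 = 0.43740
z = sin θ / κ = 0.68191/0.6140 = 1.11060
x = ρ cos φ = 0.43740 × cos(36.78°) = 0.35033
y = ρ sin φ = 0.43740 × sin(36.78°) = 0.26189

0.350 0.262 1.111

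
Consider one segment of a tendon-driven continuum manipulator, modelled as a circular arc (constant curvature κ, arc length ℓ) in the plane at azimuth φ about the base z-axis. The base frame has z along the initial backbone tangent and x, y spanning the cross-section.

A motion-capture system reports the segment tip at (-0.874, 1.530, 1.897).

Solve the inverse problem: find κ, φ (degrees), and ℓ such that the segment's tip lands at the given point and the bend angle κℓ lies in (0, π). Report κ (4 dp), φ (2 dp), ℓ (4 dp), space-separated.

0.5257 119.74 2.8477

ρ = √(x²+y²) = √(-0.874² + 1.530²) = 1.76204
φ = atan2(y, x) mod 360° = atan2(1.530, -0.874) = 119.7368°
|p|² = ρ² + z² = 1.76204² + 1.897² = 6.70339
κ = 2ρ / |p|² = 2×1.76204 / 6.70339 = 0.52572
θ = 2·atan2(ρ, z) = 2·atan2(1.76204, 1.897) = 1.49706 rad
ℓ = θ/κ = 1.49706/0.52572 = 2.84766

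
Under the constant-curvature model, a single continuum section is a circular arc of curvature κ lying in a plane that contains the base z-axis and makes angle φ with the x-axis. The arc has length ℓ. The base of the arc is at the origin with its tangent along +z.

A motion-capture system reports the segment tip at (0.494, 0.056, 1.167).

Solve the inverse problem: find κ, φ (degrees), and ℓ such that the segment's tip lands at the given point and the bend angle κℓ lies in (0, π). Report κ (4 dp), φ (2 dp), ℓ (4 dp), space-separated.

ρ = √(x²+y²) = √(0.494² + 0.056²) = 0.49716
φ = atan2(y, x) mod 360° = atan2(0.056, 0.494) = 6.4675°
|p|² = ρ² + z² = 0.49716² + 1.167² = 1.60906
κ = 2ρ / |p|² = 2×0.49716 / 1.60906 = 0.61796
θ = 2·atan2(ρ, z) = 2·atan2(0.49716, 1.167) = 0.80547 rad
ℓ = θ/κ = 0.80547/0.61796 = 1.30344

0.6180 6.47 1.3034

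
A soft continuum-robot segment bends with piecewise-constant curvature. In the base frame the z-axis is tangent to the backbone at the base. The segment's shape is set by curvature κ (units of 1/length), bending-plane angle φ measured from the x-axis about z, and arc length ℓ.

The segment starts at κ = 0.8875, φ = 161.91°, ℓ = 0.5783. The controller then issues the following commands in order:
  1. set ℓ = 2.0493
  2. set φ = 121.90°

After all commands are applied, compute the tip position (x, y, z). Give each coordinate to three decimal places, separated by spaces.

initial: κ=0.8875, φ=161.91°, ℓ=0.5783
cmd 1: set ℓ=2.0493 → (κ,φ,ℓ)=(0.8875,161.91°,2.0493) → tip=(-1.3339,0.4357,1.0923)
cmd 2: set φ=121.90° → (κ,φ,ℓ)=(0.8875,121.90°,2.0493) → tip=(-0.7416,1.1914,1.0923)

-0.742 1.191 1.092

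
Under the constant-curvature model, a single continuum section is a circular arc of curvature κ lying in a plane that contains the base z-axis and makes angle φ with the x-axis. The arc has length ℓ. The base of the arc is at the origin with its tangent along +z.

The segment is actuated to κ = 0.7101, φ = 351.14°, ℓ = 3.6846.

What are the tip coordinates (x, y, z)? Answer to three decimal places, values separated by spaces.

θ = κ·ℓ = 0.7101 × 3.6846 = 2.61643 rad
ρ = (1 − cos θ)/κ = (1 − -0.86524)/0.7101 = 2.62674
z = sin θ / κ = 0.50135/0.7101 = 0.70603
x = ρ cos φ = 2.62674 × cos(351.14°) = 2.59539
y = ρ sin φ = 2.62674 × sin(351.14°) = -0.40457

2.595 -0.405 0.706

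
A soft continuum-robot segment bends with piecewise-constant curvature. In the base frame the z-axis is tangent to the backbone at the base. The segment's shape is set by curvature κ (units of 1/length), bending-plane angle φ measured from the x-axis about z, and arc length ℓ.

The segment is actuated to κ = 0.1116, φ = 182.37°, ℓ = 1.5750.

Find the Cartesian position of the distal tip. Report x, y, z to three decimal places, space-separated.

θ = κ·ℓ = 0.1116 × 1.5750 = 0.17577 rad
ρ = (1 − cos θ)/κ = (1 − 0.98459)/0.1116 = 0.13806
z = sin θ / κ = 0.17487/0.1116 = 1.56690
x = ρ cos φ = 0.13806 × cos(182.37°) = -0.13794
y = ρ sin φ = 0.13806 × sin(182.37°) = -0.00571

-0.138 -0.006 1.567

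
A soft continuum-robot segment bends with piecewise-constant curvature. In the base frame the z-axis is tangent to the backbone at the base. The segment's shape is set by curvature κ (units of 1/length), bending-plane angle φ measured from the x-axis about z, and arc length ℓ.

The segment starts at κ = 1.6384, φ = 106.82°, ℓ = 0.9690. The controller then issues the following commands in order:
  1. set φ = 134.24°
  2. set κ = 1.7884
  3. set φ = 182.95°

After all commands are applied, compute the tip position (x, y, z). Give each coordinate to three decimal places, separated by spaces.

initial: κ=1.6384, φ=106.82°, ℓ=0.9690
cmd 1: set φ=134.24° → (κ,φ,ℓ)=(1.6384,134.24°,0.9690) → tip=(-0.4330,0.4446,0.6103)
cmd 2: set κ=1.7884 → (κ,φ,ℓ)=(1.7884,134.24°,0.9690) → tip=(-0.4531,0.4653,0.5518)
cmd 3: set φ=182.95° → (κ,φ,ℓ)=(1.7884,182.95°,0.9690) → tip=(-0.6486,-0.0334,0.5518)

-0.649 -0.033 0.552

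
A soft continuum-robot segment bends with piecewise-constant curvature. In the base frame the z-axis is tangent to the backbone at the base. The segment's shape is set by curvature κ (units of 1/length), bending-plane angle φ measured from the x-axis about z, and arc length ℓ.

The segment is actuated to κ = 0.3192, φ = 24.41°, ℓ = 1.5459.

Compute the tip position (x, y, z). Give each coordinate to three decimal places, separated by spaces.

θ = κ·ℓ = 0.3192 × 1.5459 = 0.49345 rad
ρ = (1 − cos θ)/κ = (1 − 0.88070)/0.3192 = 0.37374
z = sin θ / κ = 0.47367/0.3192 = 1.48392
x = ρ cos φ = 0.37374 × cos(24.41°) = 0.34033
y = ρ sin φ = 0.37374 × sin(24.41°) = 0.15445

0.340 0.154 1.484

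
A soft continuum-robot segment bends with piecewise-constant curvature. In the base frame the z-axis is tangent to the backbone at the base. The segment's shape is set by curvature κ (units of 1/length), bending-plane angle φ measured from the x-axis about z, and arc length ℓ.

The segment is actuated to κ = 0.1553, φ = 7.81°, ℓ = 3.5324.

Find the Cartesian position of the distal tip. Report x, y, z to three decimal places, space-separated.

θ = κ·ℓ = 0.1553 × 3.5324 = 0.54858 rad
ρ = (1 − cos θ)/κ = (1 − 0.85326)/0.1553 = 0.94485
z = sin θ / κ = 0.52148/0.1553 = 3.35787
x = ρ cos φ = 0.94485 × cos(7.81°) = 0.93608
y = ρ sin φ = 0.94485 × sin(7.81°) = 0.12839

0.936 0.128 3.358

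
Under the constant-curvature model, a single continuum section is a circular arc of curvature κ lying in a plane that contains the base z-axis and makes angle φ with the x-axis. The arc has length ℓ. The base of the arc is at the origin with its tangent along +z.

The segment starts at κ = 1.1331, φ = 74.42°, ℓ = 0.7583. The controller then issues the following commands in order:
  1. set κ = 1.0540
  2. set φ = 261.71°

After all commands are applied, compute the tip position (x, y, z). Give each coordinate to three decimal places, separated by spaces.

initial: κ=1.1331, φ=74.42°, ℓ=0.7583
cmd 1: set κ=1.0540 → (κ,φ,ℓ)=(1.0540,74.42°,0.7583) → tip=(0.0771,0.2767,0.6801)
cmd 2: set φ=261.71° → (κ,φ,ℓ)=(1.0540,261.71°,0.7583) → tip=(-0.0414,-0.2842,0.6801)

-0.041 -0.284 0.680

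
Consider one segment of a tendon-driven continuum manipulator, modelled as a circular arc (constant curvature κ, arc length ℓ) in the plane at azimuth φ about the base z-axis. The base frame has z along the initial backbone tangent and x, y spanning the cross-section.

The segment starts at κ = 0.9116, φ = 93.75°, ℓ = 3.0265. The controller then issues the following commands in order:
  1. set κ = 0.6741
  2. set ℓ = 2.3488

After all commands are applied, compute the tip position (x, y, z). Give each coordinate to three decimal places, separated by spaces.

-0.098 1.499 1.483

initial: κ=0.9116, φ=93.75°, ℓ=3.0265
cmd 1: set κ=0.6741 → (κ,φ,ℓ)=(0.6741,93.75°,3.0265) → tip=(-0.1409,2.1498,1.3230)
cmd 2: set ℓ=2.3488 → (κ,φ,ℓ)=(0.6741,93.75°,2.3488) → tip=(-0.0982,1.4988,1.4833)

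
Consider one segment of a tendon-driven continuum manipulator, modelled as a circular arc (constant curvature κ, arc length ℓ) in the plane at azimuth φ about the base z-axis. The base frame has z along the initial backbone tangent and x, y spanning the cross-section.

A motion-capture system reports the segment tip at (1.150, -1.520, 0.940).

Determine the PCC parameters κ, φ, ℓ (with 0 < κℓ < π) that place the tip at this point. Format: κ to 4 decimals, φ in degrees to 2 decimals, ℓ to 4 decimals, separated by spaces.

0.8440 307.11 2.6365

ρ = √(x²+y²) = √(1.150² + -1.520²) = 1.90602
φ = atan2(y, x) mod 360° = atan2(-1.520, 1.150) = 307.1104°
|p|² = ρ² + z² = 1.90602² + 0.940² = 4.51650
κ = 2ρ / |p|² = 2×1.90602 / 4.51650 = 0.84402
θ = 2·atan2(ρ, z) = 2·atan2(1.90602, 0.940) = 2.22525 rad
ℓ = θ/κ = 2.22525/0.84402 = 2.63647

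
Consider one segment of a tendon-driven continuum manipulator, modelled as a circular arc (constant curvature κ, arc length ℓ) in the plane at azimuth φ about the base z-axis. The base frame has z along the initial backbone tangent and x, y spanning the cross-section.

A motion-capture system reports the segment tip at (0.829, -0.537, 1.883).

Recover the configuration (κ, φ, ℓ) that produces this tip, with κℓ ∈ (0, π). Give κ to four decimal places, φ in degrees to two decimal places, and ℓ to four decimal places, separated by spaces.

ρ = √(x²+y²) = √(0.829² + -0.537²) = 0.98773
φ = atan2(y, x) mod 360° = atan2(-0.537, 0.829) = 327.0661°
|p|² = ρ² + z² = 0.98773² + 1.883² = 4.52130
κ = 2ρ / |p|² = 2×0.98773 / 4.52130 = 0.43692
θ = 2·atan2(ρ, z) = 2·atan2(0.98773, 1.883) = 0.96619 rad
ℓ = θ/κ = 0.96619/0.43692 = 2.21135

0.4369 327.07 2.2114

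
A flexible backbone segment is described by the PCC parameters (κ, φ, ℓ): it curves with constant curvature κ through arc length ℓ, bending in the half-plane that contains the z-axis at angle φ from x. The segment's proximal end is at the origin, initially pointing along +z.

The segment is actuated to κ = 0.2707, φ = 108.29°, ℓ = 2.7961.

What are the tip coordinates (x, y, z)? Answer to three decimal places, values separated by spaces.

-0.317 0.958 2.537

θ = κ·ℓ = 0.2707 × 2.7961 = 0.75690 rad
ρ = (1 − cos θ)/κ = (1 − 0.72697)/0.2707 = 1.00862
z = sin θ / κ = 0.68667/0.2707 = 2.53666
x = ρ cos φ = 1.00862 × cos(108.29°) = -0.31653
y = ρ sin φ = 1.00862 × sin(108.29°) = 0.95767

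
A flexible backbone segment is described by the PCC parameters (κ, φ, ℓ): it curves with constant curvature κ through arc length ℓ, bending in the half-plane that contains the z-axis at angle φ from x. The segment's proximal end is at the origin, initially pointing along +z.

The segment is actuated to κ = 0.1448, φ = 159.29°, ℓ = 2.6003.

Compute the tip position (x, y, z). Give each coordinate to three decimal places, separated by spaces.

θ = κ·ℓ = 0.1448 × 2.6003 = 0.37652 rad
ρ = (1 − cos θ)/κ = (1 − 0.92995)/0.1448 = 0.48378
z = sin θ / κ = 0.36769/0.1448 = 2.53929
x = ρ cos φ = 0.48378 × cos(159.29°) = -0.45252
y = ρ sin φ = 0.48378 × sin(159.29°) = 0.17108

-0.453 0.171 2.539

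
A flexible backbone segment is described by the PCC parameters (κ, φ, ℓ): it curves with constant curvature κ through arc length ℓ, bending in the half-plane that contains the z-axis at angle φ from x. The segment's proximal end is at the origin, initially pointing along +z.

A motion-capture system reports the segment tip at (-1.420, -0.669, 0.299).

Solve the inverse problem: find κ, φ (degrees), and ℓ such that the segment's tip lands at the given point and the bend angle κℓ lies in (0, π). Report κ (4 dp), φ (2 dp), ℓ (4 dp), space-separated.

1.2295 205.23 2.2490

ρ = √(x²+y²) = √(-1.420² + -0.669²) = 1.56970
φ = atan2(y, x) mod 360° = atan2(-0.669, -1.420) = 205.2264°
|p|² = ρ² + z² = 1.56970² + 0.299² = 2.55336
κ = 2ρ / |p|² = 2×1.56970 / 2.55336 = 1.22952
θ = 2·atan2(ρ, z) = 2·atan2(1.56970, 0.299) = 2.76514 rad
ℓ = θ/κ = 2.76514/1.22952 = 2.24896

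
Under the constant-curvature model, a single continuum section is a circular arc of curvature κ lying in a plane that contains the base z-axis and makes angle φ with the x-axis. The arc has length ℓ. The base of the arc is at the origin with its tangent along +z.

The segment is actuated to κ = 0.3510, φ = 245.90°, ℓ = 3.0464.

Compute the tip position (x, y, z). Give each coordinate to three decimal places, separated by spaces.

θ = κ·ℓ = 0.3510 × 3.0464 = 1.06929 rad
ρ = (1 − cos θ)/κ = (1 − 0.48075)/0.3510 = 1.47934
z = sin θ / κ = 0.87686/0.3510 = 2.49817
x = ρ cos φ = 1.47934 × cos(245.90°) = -0.60406
y = ρ sin φ = 1.47934 × sin(245.90°) = -1.35040

-0.604 -1.350 2.498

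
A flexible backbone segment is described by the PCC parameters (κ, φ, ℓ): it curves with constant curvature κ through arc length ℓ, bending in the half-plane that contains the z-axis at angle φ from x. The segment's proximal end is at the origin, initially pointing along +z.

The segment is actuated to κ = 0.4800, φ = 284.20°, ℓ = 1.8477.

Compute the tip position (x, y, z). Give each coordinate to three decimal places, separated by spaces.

θ = κ·ℓ = 0.4800 × 1.8477 = 0.88690 rad
ρ = (1 − cos θ)/κ = (1 − 0.63182)/0.4800 = 0.76704
z = sin θ / κ = 0.77511/0.4800 = 1.61482
x = ρ cos φ = 0.76704 × cos(284.20°) = 0.18816
y = ρ sin φ = 0.76704 × sin(284.20°) = -0.74360

0.188 -0.744 1.615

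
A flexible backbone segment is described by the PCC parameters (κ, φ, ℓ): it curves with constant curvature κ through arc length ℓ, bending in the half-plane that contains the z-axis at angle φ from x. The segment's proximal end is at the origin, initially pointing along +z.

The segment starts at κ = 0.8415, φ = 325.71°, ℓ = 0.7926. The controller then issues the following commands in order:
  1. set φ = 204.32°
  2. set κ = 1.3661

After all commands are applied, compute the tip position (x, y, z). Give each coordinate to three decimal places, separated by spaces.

-0.354 -0.160 0.647

initial: κ=0.8415, φ=325.71°, ℓ=0.7926
cmd 1: set φ=204.32° → (κ,φ,ℓ)=(0.8415,204.32°,0.7926) → tip=(-0.2321,-0.1049,0.7351)
cmd 2: set κ=1.3661 → (κ,φ,ℓ)=(1.3661,204.32°,0.7926) → tip=(-0.3543,-0.1601,0.6466)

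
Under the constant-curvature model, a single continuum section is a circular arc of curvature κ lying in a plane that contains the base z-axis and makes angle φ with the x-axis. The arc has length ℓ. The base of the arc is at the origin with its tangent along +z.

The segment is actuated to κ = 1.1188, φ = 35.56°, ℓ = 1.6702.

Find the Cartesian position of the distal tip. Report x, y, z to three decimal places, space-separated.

0.940 0.672 0.854

θ = κ·ℓ = 1.1188 × 1.6702 = 1.86862 rad
ρ = (1 − cos θ)/κ = (1 − -0.29344)/1.1188 = 1.15610
z = sin θ / κ = 0.95598/1.1188 = 0.85447
x = ρ cos φ = 1.15610 × cos(35.56°) = 0.94049
y = ρ sin φ = 1.15610 × sin(35.56°) = 0.67233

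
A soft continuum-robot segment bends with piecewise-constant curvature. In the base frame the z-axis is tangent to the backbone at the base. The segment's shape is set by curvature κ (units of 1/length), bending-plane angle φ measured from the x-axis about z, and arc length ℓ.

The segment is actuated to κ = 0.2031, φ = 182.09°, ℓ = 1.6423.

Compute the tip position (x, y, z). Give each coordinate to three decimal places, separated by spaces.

θ = κ·ℓ = 0.2031 × 1.6423 = 0.33355 rad
ρ = (1 − cos θ)/κ = (1 − 0.94489)/0.2031 = 0.27137
z = sin θ / κ = 0.32740/0.2031 = 1.61202
x = ρ cos φ = 0.27137 × cos(182.09°) = -0.27119
y = ρ sin φ = 0.27137 × sin(182.09°) = -0.00990

-0.271 -0.010 1.612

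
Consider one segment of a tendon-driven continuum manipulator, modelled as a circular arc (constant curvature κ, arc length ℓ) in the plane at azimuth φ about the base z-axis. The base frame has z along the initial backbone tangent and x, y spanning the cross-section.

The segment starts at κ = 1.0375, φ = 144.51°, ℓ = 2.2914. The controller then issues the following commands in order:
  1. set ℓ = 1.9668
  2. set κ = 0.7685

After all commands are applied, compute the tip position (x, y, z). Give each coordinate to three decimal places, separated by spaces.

initial: κ=1.0375, φ=144.51°, ℓ=2.2914
cmd 1: set ℓ=1.9668 → (κ,φ,ℓ)=(1.0375,144.51°,1.9668) → tip=(-1.1400,0.8129,0.8594)
cmd 2: set κ=0.7685 → (κ,φ,ℓ)=(0.7685,144.51°,1.9668) → tip=(-0.9967,0.7107,1.2989)

-0.997 0.711 1.299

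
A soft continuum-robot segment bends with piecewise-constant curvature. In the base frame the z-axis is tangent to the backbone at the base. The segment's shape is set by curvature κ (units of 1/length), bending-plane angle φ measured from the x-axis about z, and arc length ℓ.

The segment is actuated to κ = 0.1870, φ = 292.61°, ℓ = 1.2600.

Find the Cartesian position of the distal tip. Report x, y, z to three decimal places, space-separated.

0.057 -0.136 1.248

θ = κ·ℓ = 0.1870 × 1.2600 = 0.23562 rad
ρ = (1 − cos θ)/κ = (1 − 0.97237)/0.1870 = 0.14776
z = sin θ / κ = 0.23345/0.1870 = 1.24837
x = ρ cos φ = 0.14776 × cos(292.61°) = 0.05681
y = ρ sin φ = 0.14776 × sin(292.61°) = -0.13640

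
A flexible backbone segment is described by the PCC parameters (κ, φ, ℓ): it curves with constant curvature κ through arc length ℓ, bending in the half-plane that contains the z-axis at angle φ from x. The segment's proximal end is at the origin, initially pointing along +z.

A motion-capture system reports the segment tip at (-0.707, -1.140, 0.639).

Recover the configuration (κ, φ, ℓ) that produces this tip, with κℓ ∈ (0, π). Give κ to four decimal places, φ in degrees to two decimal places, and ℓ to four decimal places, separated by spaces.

ρ = √(x²+y²) = √(-0.707² + -1.140²) = 1.34144
φ = atan2(y, x) mod 360° = atan2(-1.140, -0.707) = 238.1938°
|p|² = ρ² + z² = 1.34144² + 0.639² = 2.20777
κ = 2ρ / |p|² = 2×1.34144 / 2.20777 = 1.21519
θ = 2·atan2(ρ, z) = 2·atan2(1.34144, 0.639) = 2.25249 rad
ℓ = θ/κ = 2.25249/1.21519 = 1.85360

1.2152 238.19 1.8536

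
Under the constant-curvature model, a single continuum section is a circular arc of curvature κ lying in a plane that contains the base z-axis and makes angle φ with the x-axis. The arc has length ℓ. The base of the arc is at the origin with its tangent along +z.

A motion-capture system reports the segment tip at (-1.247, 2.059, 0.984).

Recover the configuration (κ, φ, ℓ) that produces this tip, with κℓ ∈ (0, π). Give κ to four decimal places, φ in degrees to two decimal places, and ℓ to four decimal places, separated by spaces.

0.7119 121.20 3.3228

ρ = √(x²+y²) = √(-1.247² + 2.059²) = 2.40717
φ = atan2(y, x) mod 360° = atan2(2.059, -1.247) = 121.2005°
|p|² = ρ² + z² = 2.40717² + 0.984² = 6.76275
κ = 2ρ / |p|² = 2×2.40717 / 6.76275 = 0.71189
θ = 2·atan2(ρ, z) = 2·atan2(2.40717, 0.984) = 2.36549 rad
ℓ = θ/κ = 2.36549/0.71189 = 3.32282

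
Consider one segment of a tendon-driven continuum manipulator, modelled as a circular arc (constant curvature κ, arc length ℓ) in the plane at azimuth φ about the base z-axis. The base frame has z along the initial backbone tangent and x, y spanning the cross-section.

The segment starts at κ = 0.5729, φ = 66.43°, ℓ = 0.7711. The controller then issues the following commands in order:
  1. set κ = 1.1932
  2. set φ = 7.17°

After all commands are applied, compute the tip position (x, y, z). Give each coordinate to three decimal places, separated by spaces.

initial: κ=0.5729, φ=66.43°, ℓ=0.7711
cmd 1: set κ=1.1932 → (κ,φ,ℓ)=(1.1932,66.43°,0.7711) → tip=(0.1321,0.3028,0.6668)
cmd 2: set φ=7.17° → (κ,φ,ℓ)=(1.1932,7.17°,0.7711) → tip=(0.3278,0.0412,0.6668)

0.328 0.041 0.667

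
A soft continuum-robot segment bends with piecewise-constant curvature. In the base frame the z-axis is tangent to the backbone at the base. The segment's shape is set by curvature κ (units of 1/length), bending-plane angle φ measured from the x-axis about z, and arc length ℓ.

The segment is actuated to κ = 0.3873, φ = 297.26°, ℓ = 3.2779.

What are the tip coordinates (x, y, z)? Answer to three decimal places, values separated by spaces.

θ = κ·ℓ = 0.3873 × 3.2779 = 1.26953 rad
ρ = (1 − cos θ)/κ = (1 − 0.29673)/0.3873 = 1.81583
z = sin θ / κ = 0.95496/0.3873 = 2.46569
x = ρ cos φ = 1.81583 × cos(297.26°) = 0.83170
y = ρ sin φ = 1.81583 × sin(297.26°) = -1.61416

0.832 -1.614 2.466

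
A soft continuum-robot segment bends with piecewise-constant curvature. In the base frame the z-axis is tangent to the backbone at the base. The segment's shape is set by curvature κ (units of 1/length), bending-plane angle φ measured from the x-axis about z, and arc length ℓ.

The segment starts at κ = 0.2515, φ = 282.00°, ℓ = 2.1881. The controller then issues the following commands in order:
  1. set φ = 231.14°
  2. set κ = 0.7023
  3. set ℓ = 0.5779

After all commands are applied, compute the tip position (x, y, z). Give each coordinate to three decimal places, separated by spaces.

initial: κ=0.2515, φ=282.00°, ℓ=2.1881
cmd 1: set φ=231.14° → (κ,φ,ℓ)=(0.2515,231.14°,2.1881) → tip=(-0.3683,-0.4571,2.0793)
cmd 2: set κ=0.7023 → (κ,φ,ℓ)=(0.7023,231.14°,2.1881) → tip=(-0.8629,-1.0710,1.4231)
cmd 3: set ℓ=0.5779 → (κ,φ,ℓ)=(0.7023,231.14°,0.5779) → tip=(-0.0726,-0.0901,0.5622)

-0.073 -0.090 0.562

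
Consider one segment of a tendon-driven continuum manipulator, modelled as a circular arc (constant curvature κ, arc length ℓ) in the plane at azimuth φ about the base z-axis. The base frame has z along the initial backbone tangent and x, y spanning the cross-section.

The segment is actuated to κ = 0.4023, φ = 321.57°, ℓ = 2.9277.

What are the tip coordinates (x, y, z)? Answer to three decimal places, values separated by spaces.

θ = κ·ℓ = 0.4023 × 2.9277 = 1.17781 rad
ρ = (1 − cos θ)/κ = (1 − 0.38295)/0.4023 = 1.53382
z = sin θ / κ = 0.92377/0.4023 = 2.29622
x = ρ cos φ = 1.53382 × cos(321.57°) = 1.20154
y = ρ sin φ = 1.53382 × sin(321.57°) = -0.95336

1.202 -0.953 2.296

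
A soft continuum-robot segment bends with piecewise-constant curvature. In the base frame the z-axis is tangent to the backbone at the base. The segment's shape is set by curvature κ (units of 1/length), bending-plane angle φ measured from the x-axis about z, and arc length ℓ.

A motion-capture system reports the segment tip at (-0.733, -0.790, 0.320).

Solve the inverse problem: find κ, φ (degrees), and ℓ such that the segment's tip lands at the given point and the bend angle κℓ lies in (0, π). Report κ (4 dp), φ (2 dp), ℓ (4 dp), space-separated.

ρ = √(x²+y²) = √(-0.733² + -0.790²) = 1.07768
φ = atan2(y, x) mod 360° = atan2(-0.790, -0.733) = 227.1434°
|p|² = ρ² + z² = 1.07768² + 0.320² = 1.26379
κ = 2ρ / |p|² = 2×1.07768 / 1.26379 = 1.70547
θ = 2·atan2(ρ, z) = 2·atan2(1.07768, 0.320) = 2.56431 rad
ℓ = θ/κ = 2.56431/1.70547 = 1.50358

1.7055 227.14 1.5036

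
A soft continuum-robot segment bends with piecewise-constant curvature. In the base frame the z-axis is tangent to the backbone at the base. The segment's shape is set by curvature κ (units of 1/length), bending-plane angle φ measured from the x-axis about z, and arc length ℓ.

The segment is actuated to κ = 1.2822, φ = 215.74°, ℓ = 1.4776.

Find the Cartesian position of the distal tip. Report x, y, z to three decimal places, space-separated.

θ = κ·ℓ = 1.2822 × 1.4776 = 1.89458 rad
ρ = (1 − cos θ)/κ = (1 − -0.31815)/1.2822 = 1.02804
z = sin θ / κ = 0.94804/1.2822 = 0.73938
x = ρ cos φ = 1.02804 × cos(215.74°) = -0.83444
y = ρ sin φ = 1.02804 × sin(215.74°) = -0.60049

-0.834 -0.600 0.739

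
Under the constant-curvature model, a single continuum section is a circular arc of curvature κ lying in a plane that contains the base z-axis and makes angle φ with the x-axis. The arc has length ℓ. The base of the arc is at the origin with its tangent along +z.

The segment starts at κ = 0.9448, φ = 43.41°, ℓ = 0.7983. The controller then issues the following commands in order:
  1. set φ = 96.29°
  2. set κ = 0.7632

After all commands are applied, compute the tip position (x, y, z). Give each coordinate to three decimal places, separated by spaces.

initial: κ=0.9448, φ=43.41°, ℓ=0.7983
cmd 1: set φ=96.29° → (κ,φ,ℓ)=(0.9448,96.29°,0.7983) → tip=(-0.0314,0.2853,0.7247)
cmd 2: set κ=0.7632 → (κ,φ,ℓ)=(0.7632,96.29°,0.7983) → tip=(-0.0258,0.2343,0.7498)

-0.026 0.234 0.750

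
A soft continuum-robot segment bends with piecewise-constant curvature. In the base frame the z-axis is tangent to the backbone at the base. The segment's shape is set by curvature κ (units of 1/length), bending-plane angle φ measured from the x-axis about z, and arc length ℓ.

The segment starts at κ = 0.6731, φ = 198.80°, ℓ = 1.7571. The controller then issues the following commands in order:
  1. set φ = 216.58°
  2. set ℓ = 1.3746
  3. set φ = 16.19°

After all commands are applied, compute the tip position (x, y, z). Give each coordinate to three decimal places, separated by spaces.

0.568 0.165 1.187

initial: κ=0.6731, φ=198.80°, ℓ=1.7571
cmd 1: set φ=216.58° → (κ,φ,ℓ)=(0.6731,216.58°,1.7571) → tip=(-0.7416,-0.5503,1.3752)
cmd 2: set ℓ=1.3746 → (κ,φ,ℓ)=(0.6731,216.58°,1.3746) → tip=(-0.4753,-0.3527,1.1867)
cmd 3: set φ=16.19° → (κ,φ,ℓ)=(0.6731,16.19°,1.3746) → tip=(0.5684,0.1650,1.1867)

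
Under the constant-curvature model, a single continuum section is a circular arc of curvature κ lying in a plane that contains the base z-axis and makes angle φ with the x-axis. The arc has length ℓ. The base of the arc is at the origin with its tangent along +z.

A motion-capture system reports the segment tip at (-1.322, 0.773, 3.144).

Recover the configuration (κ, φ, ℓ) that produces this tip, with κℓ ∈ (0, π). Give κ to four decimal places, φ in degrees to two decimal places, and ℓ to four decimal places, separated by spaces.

0.2504 149.68 3.6198

ρ = √(x²+y²) = √(-1.322² + 0.773²) = 1.53141
φ = atan2(y, x) mod 360° = atan2(0.773, -1.322) = 149.6843°
|p|² = ρ² + z² = 1.53141² + 3.144² = 12.22995
κ = 2ρ / |p|² = 2×1.53141 / 12.22995 = 0.25044
θ = 2·atan2(ρ, z) = 2·atan2(1.53141, 3.144) = 0.90653 rad
ℓ = θ/κ = 0.90653/0.25044 = 3.61982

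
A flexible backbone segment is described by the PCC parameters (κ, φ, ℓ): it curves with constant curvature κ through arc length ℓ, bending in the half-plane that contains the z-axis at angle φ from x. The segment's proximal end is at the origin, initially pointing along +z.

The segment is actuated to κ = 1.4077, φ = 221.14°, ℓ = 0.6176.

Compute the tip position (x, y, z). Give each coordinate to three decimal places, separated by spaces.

θ = κ·ℓ = 1.4077 × 0.6176 = 0.86940 rad
ρ = (1 − cos θ)/κ = (1 − 0.64529)/1.4077 = 0.25198
z = sin θ / κ = 0.76394/1.4077 = 0.54269
x = ρ cos φ = 0.25198 × cos(221.14°) = -0.18977
y = ρ sin φ = 0.25198 × sin(221.14°) = -0.16578

-0.190 -0.166 0.543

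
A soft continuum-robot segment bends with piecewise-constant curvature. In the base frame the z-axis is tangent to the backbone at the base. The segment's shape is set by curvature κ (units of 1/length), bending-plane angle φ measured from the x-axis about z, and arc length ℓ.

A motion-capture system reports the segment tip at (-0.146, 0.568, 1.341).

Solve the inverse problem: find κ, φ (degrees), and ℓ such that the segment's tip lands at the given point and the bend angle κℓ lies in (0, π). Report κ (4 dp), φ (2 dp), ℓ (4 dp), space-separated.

ρ = √(x²+y²) = √(-0.146² + 0.568²) = 0.58646
φ = atan2(y, x) mod 360° = atan2(0.568, -0.146) = 104.4154°
|p|² = ρ² + z² = 0.58646² + 1.341² = 2.14222
κ = 2ρ / |p|² = 2×0.58646 / 2.14222 = 0.54753
θ = 2·atan2(ρ, z) = 2·atan2(0.58646, 1.341) = 0.82454 rad
ℓ = θ/κ = 0.82454/0.54753 = 1.50593

0.5475 104.42 1.5059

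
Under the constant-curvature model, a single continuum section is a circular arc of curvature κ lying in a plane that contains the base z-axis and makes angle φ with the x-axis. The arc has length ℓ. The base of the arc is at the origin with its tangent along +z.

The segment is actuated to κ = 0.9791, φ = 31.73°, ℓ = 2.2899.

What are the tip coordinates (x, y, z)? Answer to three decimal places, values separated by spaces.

1.409 0.871 0.800

θ = κ·ℓ = 0.9791 × 2.2899 = 2.24204 rad
ρ = (1 − cos θ)/κ = (1 − -0.62196)/0.9791 = 1.65658
z = sin θ / κ = 0.78305/0.9791 = 0.79976
x = ρ cos φ = 1.65658 × cos(31.73°) = 1.40898
y = ρ sin φ = 1.65658 × sin(31.73°) = 0.87123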